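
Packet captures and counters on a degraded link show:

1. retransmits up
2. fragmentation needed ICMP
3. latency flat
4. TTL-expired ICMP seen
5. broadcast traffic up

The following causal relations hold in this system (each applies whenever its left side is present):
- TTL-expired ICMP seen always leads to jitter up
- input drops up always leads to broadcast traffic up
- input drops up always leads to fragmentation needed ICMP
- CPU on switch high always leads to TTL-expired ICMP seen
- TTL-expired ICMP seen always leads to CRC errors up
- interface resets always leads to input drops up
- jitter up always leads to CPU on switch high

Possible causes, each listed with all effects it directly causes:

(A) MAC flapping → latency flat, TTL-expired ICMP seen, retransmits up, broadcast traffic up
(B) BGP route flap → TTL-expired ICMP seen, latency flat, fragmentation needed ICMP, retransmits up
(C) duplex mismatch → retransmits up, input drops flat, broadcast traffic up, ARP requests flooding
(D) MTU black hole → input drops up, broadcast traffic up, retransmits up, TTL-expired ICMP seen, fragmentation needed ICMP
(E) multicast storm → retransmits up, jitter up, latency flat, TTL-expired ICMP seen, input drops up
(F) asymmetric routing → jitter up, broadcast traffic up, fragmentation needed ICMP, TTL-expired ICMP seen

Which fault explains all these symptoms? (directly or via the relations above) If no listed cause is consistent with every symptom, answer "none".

Per-candidate check:
(A) MAC flapping — retransmits up yes; fragmentation needed ICMP NO; latency flat yes; TTL-expired ICMP seen yes; broadcast traffic up yes
(B) BGP route flap — does not account for broadcast traffic up
(C) duplex mismatch — retransmits up yes; fragmentation needed ICMP NO; latency flat NO; TTL-expired ICMP seen NO; broadcast traffic up yes
(D) MTU black hole — does not account for latency flat
(E) multicast storm — retransmits up yes; fragmentation needed ICMP yes (through input drops up → fragmentation needed ICMP); latency flat yes; TTL-expired ICMP seen yes; broadcast traffic up yes (through input drops up → broadcast traffic up)
(F) asymmetric routing — retransmits up NO; fragmentation needed ICMP yes; latency flat NO; TTL-expired ICMP seen yes; broadcast traffic up yes
(E) is the only candidate with no mismatches.

E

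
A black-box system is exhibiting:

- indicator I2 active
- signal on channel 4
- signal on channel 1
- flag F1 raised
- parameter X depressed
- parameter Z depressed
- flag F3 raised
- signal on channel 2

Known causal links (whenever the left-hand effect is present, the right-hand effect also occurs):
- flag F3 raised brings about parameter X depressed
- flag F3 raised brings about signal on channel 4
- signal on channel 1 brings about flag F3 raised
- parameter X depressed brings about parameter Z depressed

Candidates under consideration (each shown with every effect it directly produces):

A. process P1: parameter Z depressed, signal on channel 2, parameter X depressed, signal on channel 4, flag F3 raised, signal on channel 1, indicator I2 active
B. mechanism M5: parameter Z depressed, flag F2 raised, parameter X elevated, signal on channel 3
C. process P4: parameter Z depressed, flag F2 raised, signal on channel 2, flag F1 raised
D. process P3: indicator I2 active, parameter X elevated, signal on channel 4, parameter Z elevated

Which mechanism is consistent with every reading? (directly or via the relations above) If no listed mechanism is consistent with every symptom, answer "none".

none

Testing each hypothesis:
(A) process P1 — does not account for flag F1 raised
(B) mechanism M5 — fails on indicator I2 active, signal on channel 4, signal on channel 1, flag F1 raised, parameter X depressed, flag F3 raised, signal on channel 2 (predicts parameter X elevated, not parameter X depressed)
(C) process P4 — does not account for indicator I2 active, signal on channel 4, signal on channel 1, parameter X depressed, flag F3 raised
(D) process P3 — fails on signal on channel 1, flag F1 raised, parameter X depressed, parameter Z depressed, flag F3 raised, signal on channel 2 (predicts parameter X elevated, not parameter X depressed; predicts parameter Z elevated, not parameter Z depressed)
No candidate is consistent with all observations.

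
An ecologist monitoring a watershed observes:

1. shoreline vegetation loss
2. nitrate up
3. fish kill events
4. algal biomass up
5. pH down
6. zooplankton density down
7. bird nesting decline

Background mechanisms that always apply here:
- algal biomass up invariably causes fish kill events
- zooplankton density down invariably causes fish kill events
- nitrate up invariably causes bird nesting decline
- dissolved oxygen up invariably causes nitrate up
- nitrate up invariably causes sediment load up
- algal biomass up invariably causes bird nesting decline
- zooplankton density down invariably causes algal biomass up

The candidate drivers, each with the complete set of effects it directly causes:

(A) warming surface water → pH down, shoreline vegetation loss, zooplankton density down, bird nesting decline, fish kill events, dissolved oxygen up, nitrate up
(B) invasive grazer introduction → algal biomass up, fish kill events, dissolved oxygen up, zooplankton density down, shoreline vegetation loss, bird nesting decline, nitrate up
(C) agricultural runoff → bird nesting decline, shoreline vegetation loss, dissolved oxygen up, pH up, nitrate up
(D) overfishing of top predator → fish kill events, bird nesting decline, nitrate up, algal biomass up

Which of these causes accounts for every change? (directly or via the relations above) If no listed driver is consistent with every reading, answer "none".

Per-candidate check:
(A) warming surface water — shoreline vegetation loss +; nitrate up +; fish kill events +; algal biomass up + (via zooplankton density down → algal biomass up); pH down +; zooplankton density down +; bird nesting decline +
(B) invasive grazer introduction — does not account for pH down
(C) agricultural runoff — shoreline vegetation loss +; nitrate up +; fish kill events -; algal biomass up -; pH down -; zooplankton density down -; bird nesting decline +
(D) overfishing of top predator — does not account for shoreline vegetation loss, pH down, zooplankton density down
(A) is the only candidate with no mismatches.

A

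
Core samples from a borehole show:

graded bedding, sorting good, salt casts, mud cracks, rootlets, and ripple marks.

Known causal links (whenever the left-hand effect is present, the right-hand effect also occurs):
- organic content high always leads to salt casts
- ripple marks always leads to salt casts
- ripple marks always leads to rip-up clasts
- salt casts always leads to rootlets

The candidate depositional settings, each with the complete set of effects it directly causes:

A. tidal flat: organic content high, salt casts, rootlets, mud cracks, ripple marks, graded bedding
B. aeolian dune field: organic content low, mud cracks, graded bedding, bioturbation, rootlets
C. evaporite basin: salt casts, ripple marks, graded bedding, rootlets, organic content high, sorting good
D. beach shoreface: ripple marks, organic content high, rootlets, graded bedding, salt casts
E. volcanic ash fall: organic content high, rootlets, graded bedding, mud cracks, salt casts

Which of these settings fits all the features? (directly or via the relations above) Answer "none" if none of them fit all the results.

Testing each hypothesis:
(A) tidal flat — does not account for sorting good
(B) aeolian dune field — graded bedding +; sorting good -; salt casts -; mud cracks +; rootlets +; ripple marks -
(C) evaporite basin — does not account for mud cracks
(D) beach shoreface — does not account for sorting good, mud cracks
(E) volcanic ash fall — graded bedding +; sorting good -; salt casts +; mud cracks +; rootlets +; ripple marks -
No candidate is consistent with all observations.

none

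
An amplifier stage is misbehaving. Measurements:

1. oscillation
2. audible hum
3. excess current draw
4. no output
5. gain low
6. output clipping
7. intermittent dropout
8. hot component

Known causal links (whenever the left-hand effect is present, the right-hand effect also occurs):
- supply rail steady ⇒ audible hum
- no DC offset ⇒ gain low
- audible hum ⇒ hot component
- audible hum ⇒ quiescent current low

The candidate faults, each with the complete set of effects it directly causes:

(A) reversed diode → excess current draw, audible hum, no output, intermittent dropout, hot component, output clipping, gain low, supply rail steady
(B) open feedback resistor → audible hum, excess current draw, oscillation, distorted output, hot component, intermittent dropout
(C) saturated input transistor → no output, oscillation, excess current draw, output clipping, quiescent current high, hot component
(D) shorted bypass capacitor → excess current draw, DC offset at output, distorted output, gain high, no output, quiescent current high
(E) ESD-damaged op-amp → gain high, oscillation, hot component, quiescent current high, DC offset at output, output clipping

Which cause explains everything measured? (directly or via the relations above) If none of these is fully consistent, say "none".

none

For each candidate, compare predicted effects to what was observed:
(A) reversed diode — oscillation miss; audible hum match; excess current draw match; no output match; gain low match; output clipping match; intermittent dropout match; hot component match
(B) open feedback resistor — oscillation match; audible hum match; excess current draw match; no output miss; gain low miss; output clipping miss; intermittent dropout match; hot component match
(C) saturated input transistor — oscillation match; audible hum miss; excess current draw match; no output match; gain low miss; output clipping match; intermittent dropout miss; hot component match
(D) shorted bypass capacitor — fails on oscillation, audible hum, gain low, output clipping, intermittent dropout, hot component (predicts gain high, not gain low)
(E) ESD-damaged op-amp — fails on audible hum, excess current draw, no output, gain low, intermittent dropout (predicts gain high, not gain low)
Every candidate fails on at least one observation.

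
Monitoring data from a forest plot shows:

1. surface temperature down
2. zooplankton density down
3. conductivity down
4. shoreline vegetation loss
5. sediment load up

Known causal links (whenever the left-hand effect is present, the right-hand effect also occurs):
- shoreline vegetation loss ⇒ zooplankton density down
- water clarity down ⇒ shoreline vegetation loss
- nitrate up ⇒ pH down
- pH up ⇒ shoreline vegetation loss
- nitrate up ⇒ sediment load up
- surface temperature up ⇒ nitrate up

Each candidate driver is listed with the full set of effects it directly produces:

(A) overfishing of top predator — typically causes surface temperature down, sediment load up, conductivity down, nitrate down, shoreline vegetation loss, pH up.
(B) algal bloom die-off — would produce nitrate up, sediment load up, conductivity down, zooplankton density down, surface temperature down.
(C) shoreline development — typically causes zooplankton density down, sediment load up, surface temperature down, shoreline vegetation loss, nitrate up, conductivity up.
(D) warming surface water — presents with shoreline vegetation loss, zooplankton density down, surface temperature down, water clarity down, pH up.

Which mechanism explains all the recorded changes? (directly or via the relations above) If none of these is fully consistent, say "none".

A

Testing each hypothesis:
(A) overfishing of top predator — accounts for every observation (zooplankton density down by shoreline vegetation loss → zooplankton density down)
(B) algal bloom die-off — does not account for shoreline vegetation loss
(C) shoreline development — surface temperature down match; zooplankton density down match; conductivity down miss; shoreline vegetation loss match; sediment load up match
(D) warming surface water — surface temperature down match; zooplankton density down match; conductivity down miss; shoreline vegetation loss match; sediment load up miss
Only (A) is consistent with every observation.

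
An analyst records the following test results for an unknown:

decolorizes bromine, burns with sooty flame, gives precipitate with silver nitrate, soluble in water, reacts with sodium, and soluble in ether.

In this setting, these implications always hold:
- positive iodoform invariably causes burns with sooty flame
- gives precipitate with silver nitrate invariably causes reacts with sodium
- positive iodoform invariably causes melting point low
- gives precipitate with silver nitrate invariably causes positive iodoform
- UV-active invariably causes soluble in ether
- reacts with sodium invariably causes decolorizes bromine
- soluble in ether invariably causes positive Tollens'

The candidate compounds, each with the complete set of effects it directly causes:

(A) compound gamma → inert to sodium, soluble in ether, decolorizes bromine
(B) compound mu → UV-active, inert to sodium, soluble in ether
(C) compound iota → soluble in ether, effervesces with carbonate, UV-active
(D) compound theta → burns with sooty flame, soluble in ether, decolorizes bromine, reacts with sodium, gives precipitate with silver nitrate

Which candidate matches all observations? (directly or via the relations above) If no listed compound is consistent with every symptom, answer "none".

For each candidate, compare predicted effects to what was observed:
(A) compound gamma — decolorizes bromine +; burns with sooty flame -; gives precipitate with silver nitrate -; soluble in water -; reacts with sodium -; soluble in ether +
(B) compound mu — fails on decolorizes bromine, burns with sooty flame, gives precipitate with silver nitrate, soluble in water, reacts with sodium (predicts inert to sodium, not reacts with sodium)
(C) compound iota — does not account for decolorizes bromine, burns with sooty flame, gives precipitate with silver nitrate, soluble in water, reacts with sodium
(D) compound theta — does not account for soluble in water
No candidate is consistent with all observations.

none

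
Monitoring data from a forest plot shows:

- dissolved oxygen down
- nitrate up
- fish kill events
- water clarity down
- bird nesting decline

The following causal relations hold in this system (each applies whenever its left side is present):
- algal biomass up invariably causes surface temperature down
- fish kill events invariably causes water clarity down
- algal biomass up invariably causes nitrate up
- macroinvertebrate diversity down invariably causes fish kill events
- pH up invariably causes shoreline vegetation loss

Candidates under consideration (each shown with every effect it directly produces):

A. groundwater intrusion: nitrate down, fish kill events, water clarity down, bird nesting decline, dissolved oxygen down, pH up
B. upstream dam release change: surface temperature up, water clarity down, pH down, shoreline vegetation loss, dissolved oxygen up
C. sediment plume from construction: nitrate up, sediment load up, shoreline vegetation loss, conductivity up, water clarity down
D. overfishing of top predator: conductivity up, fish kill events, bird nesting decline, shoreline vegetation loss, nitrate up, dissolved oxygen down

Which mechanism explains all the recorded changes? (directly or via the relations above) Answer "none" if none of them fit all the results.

D

Per-candidate check:
(A) groundwater intrusion — dissolved oxygen down yes; nitrate up NO; fish kill events yes; water clarity down yes; bird nesting decline yes
(B) upstream dam release change — dissolved oxygen down NO; nitrate up NO; fish kill events NO; water clarity down yes; bird nesting decline NO
(C) sediment plume from construction — dissolved oxygen down NO; nitrate up yes; fish kill events NO; water clarity down yes; bird nesting decline NO
(D) overfishing of top predator — accounts for every observation (water clarity down by fish kill events → water clarity down)
Only (D) is consistent with every observation.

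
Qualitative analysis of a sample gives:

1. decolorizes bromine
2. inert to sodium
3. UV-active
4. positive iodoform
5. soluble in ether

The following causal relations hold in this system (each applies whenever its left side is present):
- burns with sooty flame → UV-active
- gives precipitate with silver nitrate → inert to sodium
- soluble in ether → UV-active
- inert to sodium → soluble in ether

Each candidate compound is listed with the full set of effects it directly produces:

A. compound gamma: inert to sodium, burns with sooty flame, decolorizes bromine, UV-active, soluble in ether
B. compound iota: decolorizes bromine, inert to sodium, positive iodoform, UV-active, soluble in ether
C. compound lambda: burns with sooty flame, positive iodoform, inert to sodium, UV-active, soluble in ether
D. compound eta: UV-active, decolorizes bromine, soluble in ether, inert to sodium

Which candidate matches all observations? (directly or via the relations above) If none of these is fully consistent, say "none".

B

Per-candidate check:
(A) compound gamma — decolorizes bromine ✓; inert to sodium ✓; UV-active ✓; positive iodoform ✗; soluble in ether ✓
(B) compound iota — accounts for every observation
(C) compound lambda — decolorizes bromine ✗; inert to sodium ✓; UV-active ✓; positive iodoform ✓; soluble in ether ✓
(D) compound eta — decolorizes bromine ✓; inert to sodium ✓; UV-active ✓; positive iodoform ✗; soluble in ether ✓
(B) is the only candidate with no mismatches.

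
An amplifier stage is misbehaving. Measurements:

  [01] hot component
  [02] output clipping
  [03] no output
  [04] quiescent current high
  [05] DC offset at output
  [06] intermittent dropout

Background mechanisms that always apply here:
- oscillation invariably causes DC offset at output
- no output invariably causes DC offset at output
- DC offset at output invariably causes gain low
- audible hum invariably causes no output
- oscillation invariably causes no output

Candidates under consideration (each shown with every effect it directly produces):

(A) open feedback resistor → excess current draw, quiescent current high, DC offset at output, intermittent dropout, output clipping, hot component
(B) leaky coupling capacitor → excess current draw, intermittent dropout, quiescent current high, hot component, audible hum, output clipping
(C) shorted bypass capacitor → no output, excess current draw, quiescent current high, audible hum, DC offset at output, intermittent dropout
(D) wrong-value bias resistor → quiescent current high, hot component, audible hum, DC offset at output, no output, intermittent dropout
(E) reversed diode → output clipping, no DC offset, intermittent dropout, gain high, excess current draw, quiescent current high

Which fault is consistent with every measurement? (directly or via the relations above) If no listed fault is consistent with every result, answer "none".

B

Testing each hypothesis:
(A) open feedback resistor — hot component match; output clipping match; no output miss; quiescent current high match; DC offset at output match; intermittent dropout match
(B) leaky coupling capacitor — accounts for every observation (no output through audible hum → no output)
(C) shorted bypass capacitor — hot component miss; output clipping miss; no output match; quiescent current high match; DC offset at output match; intermittent dropout match
(D) wrong-value bias resistor — does not account for output clipping
(E) reversed diode — fails on hot component, no output, DC offset at output (predicts no DC offset, not DC offset at output)
(B) alone accounts for all the evidence.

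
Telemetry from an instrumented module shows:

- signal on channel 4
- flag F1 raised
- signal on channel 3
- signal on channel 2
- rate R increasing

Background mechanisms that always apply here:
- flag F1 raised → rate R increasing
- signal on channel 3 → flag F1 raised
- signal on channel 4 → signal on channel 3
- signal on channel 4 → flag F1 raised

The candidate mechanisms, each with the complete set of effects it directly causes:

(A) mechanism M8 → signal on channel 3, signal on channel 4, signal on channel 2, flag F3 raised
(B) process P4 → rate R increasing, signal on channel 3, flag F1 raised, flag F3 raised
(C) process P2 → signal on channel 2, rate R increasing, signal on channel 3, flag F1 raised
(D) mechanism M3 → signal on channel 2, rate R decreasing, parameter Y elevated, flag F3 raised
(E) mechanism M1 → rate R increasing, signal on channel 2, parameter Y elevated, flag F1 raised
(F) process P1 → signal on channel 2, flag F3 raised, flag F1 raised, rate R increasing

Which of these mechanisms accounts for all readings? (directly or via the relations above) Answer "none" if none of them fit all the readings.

Testing each hypothesis:
(A) mechanism M8 — accounts for every observation (flag F1 raised through signal on channel 4 → flag F1 raised)
(B) process P4 — does not account for signal on channel 4, signal on channel 2
(C) process P2 — does not account for signal on channel 4
(D) mechanism M3 — signal on channel 4 miss; flag F1 raised miss; signal on channel 3 miss; signal on channel 2 match; rate R increasing miss
(E) mechanism M1 — signal on channel 4 miss; flag F1 raised match; signal on channel 3 miss; signal on channel 2 match; rate R increasing match
(F) process P1 — signal on channel 4 miss; flag F1 raised match; signal on channel 3 miss; signal on channel 2 match; rate R increasing match
(A) is the only candidate with no mismatches.

A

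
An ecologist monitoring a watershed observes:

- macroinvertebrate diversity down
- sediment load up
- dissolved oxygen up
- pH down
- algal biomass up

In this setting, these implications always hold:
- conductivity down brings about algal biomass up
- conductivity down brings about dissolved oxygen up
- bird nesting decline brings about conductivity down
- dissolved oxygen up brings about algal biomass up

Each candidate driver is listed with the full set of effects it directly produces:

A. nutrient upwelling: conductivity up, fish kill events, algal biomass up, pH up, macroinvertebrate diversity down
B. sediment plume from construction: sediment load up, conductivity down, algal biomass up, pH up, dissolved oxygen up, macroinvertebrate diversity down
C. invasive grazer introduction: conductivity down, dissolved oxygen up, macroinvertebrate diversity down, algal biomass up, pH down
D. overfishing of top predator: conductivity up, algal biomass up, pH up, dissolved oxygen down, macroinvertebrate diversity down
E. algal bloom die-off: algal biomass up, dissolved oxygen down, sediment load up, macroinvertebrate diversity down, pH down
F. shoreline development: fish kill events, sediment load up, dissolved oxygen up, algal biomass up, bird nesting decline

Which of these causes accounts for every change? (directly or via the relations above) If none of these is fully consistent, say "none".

none

Testing each hypothesis:
(A) nutrient upwelling — macroinvertebrate diversity down +; sediment load up -; dissolved oxygen up -; pH down -; algal biomass up +
(B) sediment plume from construction — fails on pH down (predicts pH up, not pH down)
(C) invasive grazer introduction — macroinvertebrate diversity down +; sediment load up -; dissolved oxygen up +; pH down +; algal biomass up +
(D) overfishing of top predator — macroinvertebrate diversity down +; sediment load up -; dissolved oxygen up -; pH down -; algal biomass up +
(E) algal bloom die-off — fails on dissolved oxygen up (predicts dissolved oxygen down, not dissolved oxygen up)
(F) shoreline development — macroinvertebrate diversity down -; sediment load up +; dissolved oxygen up +; pH down -; algal biomass up +
None of the listed candidates fits everything.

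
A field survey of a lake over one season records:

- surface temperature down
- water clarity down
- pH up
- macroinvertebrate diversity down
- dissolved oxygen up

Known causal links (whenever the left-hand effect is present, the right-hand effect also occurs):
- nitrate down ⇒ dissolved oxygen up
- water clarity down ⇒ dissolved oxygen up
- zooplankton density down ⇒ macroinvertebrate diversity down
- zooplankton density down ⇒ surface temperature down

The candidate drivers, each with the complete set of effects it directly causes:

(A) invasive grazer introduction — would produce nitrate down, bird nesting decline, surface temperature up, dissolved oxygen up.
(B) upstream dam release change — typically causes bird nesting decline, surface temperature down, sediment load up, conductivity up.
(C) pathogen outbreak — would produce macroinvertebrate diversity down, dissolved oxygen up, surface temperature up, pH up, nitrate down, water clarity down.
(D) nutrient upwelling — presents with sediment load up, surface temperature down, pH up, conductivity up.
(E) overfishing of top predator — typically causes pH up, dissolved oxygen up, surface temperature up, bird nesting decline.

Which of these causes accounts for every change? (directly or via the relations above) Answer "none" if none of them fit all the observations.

none

Testing each hypothesis:
(A) invasive grazer introduction — surface temperature down ✗; water clarity down ✗; pH up ✗; macroinvertebrate diversity down ✗; dissolved oxygen up ✓
(B) upstream dam release change — does not account for water clarity down, pH up, macroinvertebrate diversity down, dissolved oxygen up
(C) pathogen outbreak — surface temperature down ✗; water clarity down ✓; pH up ✓; macroinvertebrate diversity down ✓; dissolved oxygen up ✓
(D) nutrient upwelling — surface temperature down ✓; water clarity down ✗; pH up ✓; macroinvertebrate diversity down ✗; dissolved oxygen up ✗
(E) overfishing of top predator — fails on surface temperature down, water clarity down, macroinvertebrate diversity down (predicts surface temperature up, not surface temperature down)
No candidate is consistent with all observations.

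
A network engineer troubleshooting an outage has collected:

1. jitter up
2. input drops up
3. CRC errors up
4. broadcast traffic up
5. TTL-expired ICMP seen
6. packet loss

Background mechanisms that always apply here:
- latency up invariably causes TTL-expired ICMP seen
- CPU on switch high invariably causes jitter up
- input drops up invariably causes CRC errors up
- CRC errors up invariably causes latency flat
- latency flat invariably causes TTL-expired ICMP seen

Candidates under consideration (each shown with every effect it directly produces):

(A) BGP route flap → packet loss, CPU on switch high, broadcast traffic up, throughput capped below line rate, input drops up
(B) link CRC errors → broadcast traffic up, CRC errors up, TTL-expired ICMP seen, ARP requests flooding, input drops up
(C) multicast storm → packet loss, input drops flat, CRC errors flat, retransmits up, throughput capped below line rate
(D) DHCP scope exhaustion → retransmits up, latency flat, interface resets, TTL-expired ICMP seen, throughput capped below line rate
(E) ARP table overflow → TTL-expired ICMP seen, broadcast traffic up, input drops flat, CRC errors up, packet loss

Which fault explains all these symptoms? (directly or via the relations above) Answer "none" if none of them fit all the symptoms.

A

Per-candidate check:
(A) BGP route flap — jitter up match (via CPU on switch high → jitter up); input drops up match; CRC errors up match (via input drops up → CRC errors up); broadcast traffic up match; TTL-expired ICMP seen match (via input drops up → CRC errors up → latency flat → TTL-expired ICMP seen); packet loss match
(B) link CRC errors — jitter up miss; input drops up match; CRC errors up match; broadcast traffic up match; TTL-expired ICMP seen match; packet loss miss
(C) multicast storm — jitter up miss; input drops up miss; CRC errors up miss; broadcast traffic up miss; TTL-expired ICMP seen miss; packet loss match
(D) DHCP scope exhaustion — jitter up miss; input drops up miss; CRC errors up miss; broadcast traffic up miss; TTL-expired ICMP seen match; packet loss miss
(E) ARP table overflow — fails on jitter up, input drops up (predicts input drops flat, not input drops up)
(A) is the only candidate with no mismatches.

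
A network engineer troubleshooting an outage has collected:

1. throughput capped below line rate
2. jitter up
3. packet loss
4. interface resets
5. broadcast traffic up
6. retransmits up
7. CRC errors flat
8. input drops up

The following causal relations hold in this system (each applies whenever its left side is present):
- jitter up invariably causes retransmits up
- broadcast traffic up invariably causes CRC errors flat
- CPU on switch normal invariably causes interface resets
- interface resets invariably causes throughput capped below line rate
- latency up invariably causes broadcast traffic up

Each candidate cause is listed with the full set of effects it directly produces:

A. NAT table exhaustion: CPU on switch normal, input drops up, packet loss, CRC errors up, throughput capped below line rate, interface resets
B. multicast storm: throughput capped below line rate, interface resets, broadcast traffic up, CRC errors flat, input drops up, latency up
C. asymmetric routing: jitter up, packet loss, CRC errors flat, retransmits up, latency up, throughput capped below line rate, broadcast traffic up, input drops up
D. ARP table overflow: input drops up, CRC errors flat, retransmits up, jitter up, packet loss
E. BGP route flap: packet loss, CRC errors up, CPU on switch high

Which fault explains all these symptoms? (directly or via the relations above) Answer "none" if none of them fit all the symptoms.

none

Per-candidate check:
(A) NAT table exhaustion — fails on jitter up, broadcast traffic up, retransmits up, CRC errors flat (predicts CRC errors up, not CRC errors flat)
(B) multicast storm — throughput capped below line rate ✓; jitter up ✗; packet loss ✗; interface resets ✓; broadcast traffic up ✓; retransmits up ✗; CRC errors flat ✓; input drops up ✓
(C) asymmetric routing — throughput capped below line rate ✓; jitter up ✓; packet loss ✓; interface resets ✗; broadcast traffic up ✓; retransmits up ✓; CRC errors flat ✓; input drops up ✓
(D) ARP table overflow — throughput capped below line rate ✗; jitter up ✓; packet loss ✓; interface resets ✗; broadcast traffic up ✗; retransmits up ✓; CRC errors flat ✓; input drops up ✓
(E) BGP route flap — throughput capped below line rate ✗; jitter up ✗; packet loss ✓; interface resets ✗; broadcast traffic up ✗; retransmits up ✗; CRC errors flat ✗; input drops up ✗
No candidate is consistent with all observations.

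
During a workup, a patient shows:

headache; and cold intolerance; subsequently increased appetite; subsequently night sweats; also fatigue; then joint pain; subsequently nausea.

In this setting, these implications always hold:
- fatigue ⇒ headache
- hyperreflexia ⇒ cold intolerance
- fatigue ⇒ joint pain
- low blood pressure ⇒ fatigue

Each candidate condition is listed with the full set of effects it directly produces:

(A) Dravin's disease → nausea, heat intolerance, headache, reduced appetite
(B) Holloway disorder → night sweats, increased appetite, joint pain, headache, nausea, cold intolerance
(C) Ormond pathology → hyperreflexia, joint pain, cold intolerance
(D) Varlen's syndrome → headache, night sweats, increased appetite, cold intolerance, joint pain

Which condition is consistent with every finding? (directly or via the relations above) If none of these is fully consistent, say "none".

For each candidate, compare predicted effects to what was observed:
(A) Dravin's disease — fails on cold intolerance, increased appetite, night sweats, fatigue, joint pain (predicts heat intolerance, not cold intolerance; predicts reduced appetite, not increased appetite)
(B) Holloway disorder — does not account for fatigue
(C) Ormond pathology — headache NO; cold intolerance yes; increased appetite NO; night sweats NO; fatigue NO; joint pain yes; nausea NO
(D) Varlen's syndrome — headache yes; cold intolerance yes; increased appetite yes; night sweats yes; fatigue NO; joint pain yes; nausea NO
No candidate is consistent with all observations.

none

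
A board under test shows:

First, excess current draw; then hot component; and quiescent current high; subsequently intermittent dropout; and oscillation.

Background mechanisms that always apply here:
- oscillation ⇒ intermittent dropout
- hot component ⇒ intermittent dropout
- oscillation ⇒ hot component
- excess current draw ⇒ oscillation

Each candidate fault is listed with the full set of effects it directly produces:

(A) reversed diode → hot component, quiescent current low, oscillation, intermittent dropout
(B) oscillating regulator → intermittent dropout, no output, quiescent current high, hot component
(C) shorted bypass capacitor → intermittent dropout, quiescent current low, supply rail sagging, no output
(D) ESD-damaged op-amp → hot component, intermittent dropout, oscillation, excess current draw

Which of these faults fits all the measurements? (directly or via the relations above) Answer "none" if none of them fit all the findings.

Checking each candidate against the observations:
(A) reversed diode — excess current draw miss; hot component match; quiescent current high miss; intermittent dropout match; oscillation match
(B) oscillating regulator — excess current draw miss; hot component match; quiescent current high match; intermittent dropout match; oscillation miss
(C) shorted bypass capacitor — fails on excess current draw, hot component, quiescent current high, oscillation (predicts quiescent current low, not quiescent current high)
(D) ESD-damaged op-amp — excess current draw match; hot component match; quiescent current high miss; intermittent dropout match; oscillation match
No candidate is consistent with all observations.

none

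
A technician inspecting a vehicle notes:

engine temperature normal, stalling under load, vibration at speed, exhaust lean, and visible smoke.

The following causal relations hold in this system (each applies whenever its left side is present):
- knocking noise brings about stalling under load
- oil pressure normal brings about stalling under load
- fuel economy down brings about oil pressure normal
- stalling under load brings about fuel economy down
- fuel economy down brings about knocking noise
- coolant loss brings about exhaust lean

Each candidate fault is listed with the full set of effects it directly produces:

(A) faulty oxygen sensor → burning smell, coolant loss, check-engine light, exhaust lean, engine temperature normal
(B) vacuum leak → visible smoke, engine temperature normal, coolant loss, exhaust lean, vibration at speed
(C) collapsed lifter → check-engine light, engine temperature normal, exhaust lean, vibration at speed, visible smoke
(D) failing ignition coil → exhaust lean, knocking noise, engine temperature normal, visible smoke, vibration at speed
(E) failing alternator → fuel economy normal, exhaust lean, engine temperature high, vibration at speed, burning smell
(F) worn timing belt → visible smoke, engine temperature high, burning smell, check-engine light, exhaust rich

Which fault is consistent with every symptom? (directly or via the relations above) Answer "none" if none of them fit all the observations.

Testing each hypothesis:
(A) faulty oxygen sensor — engine temperature normal ✓; stalling under load ✗; vibration at speed ✗; exhaust lean ✓; visible smoke ✗
(B) vacuum leak — does not account for stalling under load
(C) collapsed lifter — does not account for stalling under load
(D) failing ignition coil — accounts for every observation (stalling under load via knocking noise → stalling under load)
(E) failing alternator — fails on engine temperature normal, stalling under load, visible smoke (predicts engine temperature high, not engine temperature normal)
(F) worn timing belt — engine temperature normal ✗; stalling under load ✗; vibration at speed ✗; exhaust lean ✗; visible smoke ✓
(D) alone accounts for all the evidence.

D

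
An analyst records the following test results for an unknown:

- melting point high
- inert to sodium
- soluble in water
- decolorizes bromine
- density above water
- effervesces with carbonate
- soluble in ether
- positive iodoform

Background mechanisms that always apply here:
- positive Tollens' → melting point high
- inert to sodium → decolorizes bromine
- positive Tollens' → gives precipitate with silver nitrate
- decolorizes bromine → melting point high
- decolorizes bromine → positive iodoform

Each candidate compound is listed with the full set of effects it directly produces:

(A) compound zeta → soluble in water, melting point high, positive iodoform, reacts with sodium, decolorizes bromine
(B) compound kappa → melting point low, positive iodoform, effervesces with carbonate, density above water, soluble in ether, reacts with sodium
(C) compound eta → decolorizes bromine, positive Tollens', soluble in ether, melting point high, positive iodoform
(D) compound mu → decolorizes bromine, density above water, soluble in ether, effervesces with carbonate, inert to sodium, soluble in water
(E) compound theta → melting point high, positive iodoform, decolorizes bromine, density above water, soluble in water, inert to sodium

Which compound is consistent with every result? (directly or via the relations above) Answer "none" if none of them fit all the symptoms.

D

Checking each candidate against the observations:
(A) compound zeta — melting point high ✓; inert to sodium ✗; soluble in water ✓; decolorizes bromine ✓; density above water ✗; effervesces with carbonate ✗; soluble in ether ✗; positive iodoform ✓
(B) compound kappa — fails on melting point high, inert to sodium, soluble in water, decolorizes bromine (predicts melting point low, not melting point high; predicts reacts with sodium, not inert to sodium)
(C) compound eta — melting point high ✓; inert to sodium ✗; soluble in water ✗; decolorizes bromine ✓; density above water ✗; effervesces with carbonate ✗; soluble in ether ✓; positive iodoform ✓
(D) compound mu — melting point high ✓ (via decolorizes bromine → melting point high); inert to sodium ✓; soluble in water ✓; decolorizes bromine ✓; density above water ✓; effervesces with carbonate ✓; soluble in ether ✓; positive iodoform ✓ (via decolorizes bromine → positive iodoform)
(E) compound theta — does not account for effervesces with carbonate, soluble in ether
(D) alone accounts for all the evidence.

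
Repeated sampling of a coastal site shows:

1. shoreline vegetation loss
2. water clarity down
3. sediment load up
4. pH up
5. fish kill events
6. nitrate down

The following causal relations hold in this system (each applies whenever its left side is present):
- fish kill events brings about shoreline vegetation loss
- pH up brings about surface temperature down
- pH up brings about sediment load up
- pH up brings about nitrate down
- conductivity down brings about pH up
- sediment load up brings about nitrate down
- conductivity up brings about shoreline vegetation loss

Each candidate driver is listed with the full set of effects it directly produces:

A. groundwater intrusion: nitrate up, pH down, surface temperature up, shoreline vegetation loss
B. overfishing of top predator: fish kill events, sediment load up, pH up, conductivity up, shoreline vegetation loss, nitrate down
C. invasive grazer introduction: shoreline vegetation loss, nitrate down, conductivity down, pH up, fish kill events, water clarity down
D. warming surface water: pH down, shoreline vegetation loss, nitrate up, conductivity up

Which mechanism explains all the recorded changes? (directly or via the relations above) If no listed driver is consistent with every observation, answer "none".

C

Testing each hypothesis:
(A) groundwater intrusion — shoreline vegetation loss +; water clarity down -; sediment load up -; pH up -; fish kill events -; nitrate down -
(B) overfishing of top predator — does not account for water clarity down
(C) invasive grazer introduction — shoreline vegetation loss +; water clarity down +; sediment load up + (via pH up → sediment load up); pH up +; fish kill events +; nitrate down +
(D) warming surface water — fails on water clarity down, sediment load up, pH up, fish kill events, nitrate down (predicts pH down, not pH up; predicts nitrate up, not nitrate down)
(C) is the only candidate with no mismatches.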